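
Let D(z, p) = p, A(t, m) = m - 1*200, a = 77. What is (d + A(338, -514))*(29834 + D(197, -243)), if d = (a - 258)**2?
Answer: 948302777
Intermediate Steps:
A(t, m) = -200 + m (A(t, m) = m - 200 = -200 + m)
d = 32761 (d = (77 - 258)**2 = (-181)**2 = 32761)
(d + A(338, -514))*(29834 + D(197, -243)) = (32761 + (-200 - 514))*(29834 - 243) = (32761 - 714)*29591 = 32047*29591 = 948302777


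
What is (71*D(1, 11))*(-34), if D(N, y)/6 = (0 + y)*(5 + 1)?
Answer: -955944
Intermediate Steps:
D(N, y) = 36*y (D(N, y) = 6*((0 + y)*(5 + 1)) = 6*(y*6) = 6*(6*y) = 36*y)
(71*D(1, 11))*(-34) = (71*(36*11))*(-34) = (71*396)*(-34) = 28116*(-34) = -955944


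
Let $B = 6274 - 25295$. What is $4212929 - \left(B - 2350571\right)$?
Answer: $6582521$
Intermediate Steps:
$B = -19021$
$4212929 - \left(B - 2350571\right) = 4212929 - \left(-19021 - 2350571\right) = 4212929 - -2369592 = 4212929 + 2369592 = 6582521$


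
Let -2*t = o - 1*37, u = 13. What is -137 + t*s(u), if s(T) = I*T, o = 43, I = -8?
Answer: 175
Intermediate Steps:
t = -3 (t = -(43 - 1*37)/2 = -(43 - 37)/2 = -1/2*6 = -3)
s(T) = -8*T
-137 + t*s(u) = -137 - (-24)*13 = -137 - 3*(-104) = -137 + 312 = 175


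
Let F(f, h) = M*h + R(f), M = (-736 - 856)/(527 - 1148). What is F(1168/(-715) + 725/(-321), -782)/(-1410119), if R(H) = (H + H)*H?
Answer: 312024055774346/222843087739025325 ≈ 0.0014002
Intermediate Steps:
M = 1592/621 (M = -1592/(-621) = -1592*(-1/621) = 1592/621 ≈ 2.5636)
R(H) = 2*H² (R(H) = (2*H)*H = 2*H²)
F(f, h) = 2*f² + 1592*h/621 (F(f, h) = 1592*h/621 + 2*f² = 2*f² + 1592*h/621)
F(1168/(-715) + 725/(-321), -782)/(-1410119) = (2*(1168/(-715) + 725/(-321))² + (1592/621)*(-782))/(-1410119) = (2*(1168*(-1/715) + 725*(-1/321))² - 54128/27)*(-1/1410119) = (2*(-1168/715 - 725/321)² - 54128/27)*(-1/1410119) = (2*(-893303/229515)² - 54128/27)*(-1/1410119) = (2*(797990249809/52677135225) - 54128/27)*(-1/1410119) = (1595980499618/52677135225 - 54128/27)*(-1/1410119) = -312024055774346/158031405675*(-1/1410119) = 312024055774346/222843087739025325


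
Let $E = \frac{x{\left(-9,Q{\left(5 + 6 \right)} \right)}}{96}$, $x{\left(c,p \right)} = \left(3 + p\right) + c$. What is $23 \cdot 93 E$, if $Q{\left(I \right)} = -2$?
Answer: $- \frac{713}{4} \approx -178.25$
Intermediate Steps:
$x{\left(c,p \right)} = 3 + c + p$
$E = - \frac{1}{12}$ ($E = \frac{3 - 9 - 2}{96} = \left(-8\right) \frac{1}{96} = - \frac{1}{12} \approx -0.083333$)
$23 \cdot 93 E = 23 \cdot 93 \left(- \frac{1}{12}\right) = 2139 \left(- \frac{1}{12}\right) = - \frac{713}{4}$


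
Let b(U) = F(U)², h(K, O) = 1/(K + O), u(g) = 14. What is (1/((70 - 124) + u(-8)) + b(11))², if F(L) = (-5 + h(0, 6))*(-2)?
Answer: 1131044161/129600 ≈ 8727.2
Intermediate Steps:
F(L) = 29/3 (F(L) = (-5 + 1/(0 + 6))*(-2) = (-5 + 1/6)*(-2) = (-5 + ⅙)*(-2) = -29/6*(-2) = 29/3)
b(U) = 841/9 (b(U) = (29/3)² = 841/9)
(1/((70 - 124) + u(-8)) + b(11))² = (1/((70 - 124) + 14) + 841/9)² = (1/(-54 + 14) + 841/9)² = (1/(-40) + 841/9)² = (-1/40 + 841/9)² = (33631/360)² = 1131044161/129600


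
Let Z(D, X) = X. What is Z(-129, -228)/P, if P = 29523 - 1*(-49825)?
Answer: -57/19837 ≈ -0.0028734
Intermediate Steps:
P = 79348 (P = 29523 + 49825 = 79348)
Z(-129, -228)/P = -228/79348 = -228*1/79348 = -57/19837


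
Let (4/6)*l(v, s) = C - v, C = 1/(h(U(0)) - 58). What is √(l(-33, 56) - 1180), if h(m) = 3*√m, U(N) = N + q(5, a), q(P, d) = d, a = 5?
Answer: √(-262282 + 13566*√5)/(2*√(58 - 3*√5)) ≈ 33.623*I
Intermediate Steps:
U(N) = 5 + N (U(N) = N + 5 = 5 + N)
C = 1/(-58 + 3*√5) (C = 1/(3*√(5 + 0) - 58) = 1/(3*√5 - 58) = 1/(-58 + 3*√5) ≈ -0.019496)
l(v, s) = -87/3319 - 9*√5/6638 - 3*v/2 (l(v, s) = 3*((-58/3319 - 3*√5/3319) - v)/2 = 3*(-58/3319 - v - 3*√5/3319)/2 = -87/3319 - 9*√5/6638 - 3*v/2)
√(l(-33, 56) - 1180) = √((-87/3319 - 9*√5/6638 - 3/2*(-33)) - 1180) = √((-87/3319 - 9*√5/6638 + 99/2) - 1180) = √((328407/6638 - 9*√5/6638) - 1180) = √(-7504433/6638 - 9*√5/6638)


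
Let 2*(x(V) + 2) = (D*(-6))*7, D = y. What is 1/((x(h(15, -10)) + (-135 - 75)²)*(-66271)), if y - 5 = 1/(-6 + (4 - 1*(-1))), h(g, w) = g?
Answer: -1/2916851794 ≈ -3.4284e-10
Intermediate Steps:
y = 4 (y = 5 + 1/(-6 + (4 - 1*(-1))) = 5 + 1/(-6 + (4 + 1)) = 5 + 1/(-6 + 5) = 5 + 1/(-1) = 5 - 1 = 4)
D = 4
x(V) = -86 (x(V) = -2 + ((4*(-6))*7)/2 = -2 + (-24*7)/2 = -2 + (½)*(-168) = -2 - 84 = -86)
1/((x(h(15, -10)) + (-135 - 75)²)*(-66271)) = 1/(-86 + (-135 - 75)²*(-66271)) = -1/66271/(-86 + (-210)²) = -1/66271/(-86 + 44100) = -1/66271/44014 = (1/44014)*(-1/66271) = -1/2916851794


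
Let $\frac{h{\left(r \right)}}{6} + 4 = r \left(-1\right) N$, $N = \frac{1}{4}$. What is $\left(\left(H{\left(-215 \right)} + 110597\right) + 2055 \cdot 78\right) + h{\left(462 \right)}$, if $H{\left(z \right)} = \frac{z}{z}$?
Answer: $270171$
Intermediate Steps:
$H{\left(z \right)} = 1$
$N = \frac{1}{4} \approx 0.25$
$h{\left(r \right)} = -24 - \frac{3 r}{2}$ ($h{\left(r \right)} = -24 + 6 r \left(-1\right) \frac{1}{4} = -24 + 6 - r \frac{1}{4} = -24 + 6 \left(- \frac{r}{4}\right) = -24 - \frac{3 r}{2}$)
$\left(\left(H{\left(-215 \right)} + 110597\right) + 2055 \cdot 78\right) + h{\left(462 \right)} = \left(\left(1 + 110597\right) + 2055 \cdot 78\right) - 717 = \left(110598 + 160290\right) - 717 = 270888 - 717 = 270171$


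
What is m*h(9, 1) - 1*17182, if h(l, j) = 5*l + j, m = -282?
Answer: -30154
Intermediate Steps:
h(l, j) = j + 5*l
m*h(9, 1) - 1*17182 = -282*(1 + 5*9) - 1*17182 = -282*(1 + 45) - 17182 = -282*46 - 17182 = -12972 - 17182 = -30154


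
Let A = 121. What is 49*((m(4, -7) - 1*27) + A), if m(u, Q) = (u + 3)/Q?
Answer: 4557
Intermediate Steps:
m(u, Q) = (3 + u)/Q
49*((m(4, -7) - 1*27) + A) = 49*(((3 + 4)/(-7) - 1*27) + 121) = 49*((-⅐*7 - 27) + 121) = 49*((-1 - 27) + 121) = 49*(-28 + 121) = 49*93 = 4557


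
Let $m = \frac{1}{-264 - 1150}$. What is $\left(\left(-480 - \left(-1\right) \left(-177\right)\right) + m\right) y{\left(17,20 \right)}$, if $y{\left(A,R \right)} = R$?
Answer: $- \frac{9289990}{707} \approx -13140.0$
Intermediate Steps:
$m = - \frac{1}{1414}$ ($m = \frac{1}{-1414} = - \frac{1}{1414} \approx -0.00070721$)
$\left(\left(-480 - \left(-1\right) \left(-177\right)\right) + m\right) y{\left(17,20 \right)} = \left(\left(-480 - \left(-1\right) \left(-177\right)\right) - \frac{1}{1414}\right) 20 = \left(\left(-480 - 177\right) - \frac{1}{1414}\right) 20 = \left(-657 - \frac{1}{1414}\right) 20 = \left(- \frac{928999}{1414}\right) 20 = - \frac{9289990}{707}$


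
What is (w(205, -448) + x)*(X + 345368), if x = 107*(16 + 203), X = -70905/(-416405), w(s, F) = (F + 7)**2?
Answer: 6267774652235346/83281 ≈ 7.5260e+10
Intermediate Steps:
w(s, F) = (7 + F)**2
X = 14181/83281 (X = -70905*(-1/416405) = 14181/83281 ≈ 0.17028)
x = 23433 (x = 107*219 = 23433)
(w(205, -448) + x)*(X + 345368) = ((7 - 448)**2 + 23433)*(14181/83281 + 345368) = ((-441)**2 + 23433)*(28762606589/83281) = (194481 + 23433)*(28762606589/83281) = 217914*(28762606589/83281) = 6267774652235346/83281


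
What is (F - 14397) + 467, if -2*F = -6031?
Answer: -21829/2 ≈ -10915.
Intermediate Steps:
F = 6031/2 (F = -½*(-6031) = 6031/2 ≈ 3015.5)
(F - 14397) + 467 = (6031/2 - 14397) + 467 = -22763/2 + 467 = -21829/2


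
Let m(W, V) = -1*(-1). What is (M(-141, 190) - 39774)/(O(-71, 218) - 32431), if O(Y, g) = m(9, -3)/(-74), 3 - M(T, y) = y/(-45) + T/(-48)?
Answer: 211893043/172792440 ≈ 1.2263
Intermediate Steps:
m(W, V) = 1
M(T, y) = 3 + y/45 + T/48 (M(T, y) = 3 - (y/(-45) + T/(-48)) = 3 - (y*(-1/45) + T*(-1/48)) = 3 - (-y/45 - T/48) = 3 + (y/45 + T/48) = 3 + y/45 + T/48)
O(Y, g) = -1/74 (O(Y, g) = 1/(-74) = 1*(-1/74) = -1/74)
(M(-141, 190) - 39774)/(O(-71, 218) - 32431) = ((3 + (1/45)*190 + (1/48)*(-141)) - 39774)/(-1/74 - 32431) = ((3 + 38/9 - 47/16) - 39774)/(-2399895/74) = (617/144 - 39774)*(-74/2399895) = -5726839/144*(-74/2399895) = 211893043/172792440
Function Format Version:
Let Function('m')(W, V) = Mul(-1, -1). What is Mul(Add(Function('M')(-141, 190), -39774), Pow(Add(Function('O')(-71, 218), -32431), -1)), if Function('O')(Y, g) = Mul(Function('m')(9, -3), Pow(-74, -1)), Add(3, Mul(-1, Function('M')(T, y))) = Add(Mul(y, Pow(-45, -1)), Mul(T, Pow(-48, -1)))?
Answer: Rational(211893043, 172792440) ≈ 1.2263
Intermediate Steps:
Function('m')(W, V) = 1
Function('M')(T, y) = Add(3, Mul(Rational(1, 45), y), Mul(Rational(1, 48), T)) (Function('M')(T, y) = Add(3, Mul(-1, Add(Mul(y, Pow(-45, -1)), Mul(T, Pow(-48, -1))))) = Add(3, Mul(-1, Add(Mul(y, Rational(-1, 45)), Mul(T, Rational(-1, 48))))) = Add(3, Mul(-1, Add(Mul(Rational(-1, 45), y), Mul(Rational(-1, 48), T)))) = Add(3, Add(Mul(Rational(1, 45), y), Mul(Rational(1, 48), T))) = Add(3, Mul(Rational(1, 45), y), Mul(Rational(1, 48), T)))
Function('O')(Y, g) = Rational(-1, 74) (Function('O')(Y, g) = Mul(1, Pow(-74, -1)) = Mul(1, Rational(-1, 74)) = Rational(-1, 74))
Mul(Add(Function('M')(-141, 190), -39774), Pow(Add(Function('O')(-71, 218), -32431), -1)) = Mul(Add(Add(3, Mul(Rational(1, 45), 190), Mul(Rational(1, 48), -141)), -39774), Pow(Add(Rational(-1, 74), -32431), -1)) = Mul(Add(Add(3, Rational(38, 9), Rational(-47, 16)), -39774), Pow(Rational(-2399895, 74), -1)) = Mul(Add(Rational(617, 144), -39774), Rational(-74, 2399895)) = Mul(Rational(-5726839, 144), Rational(-74, 2399895)) = Rational(211893043, 172792440)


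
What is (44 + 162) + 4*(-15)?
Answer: 146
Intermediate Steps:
(44 + 162) + 4*(-15) = 206 - 60 = 146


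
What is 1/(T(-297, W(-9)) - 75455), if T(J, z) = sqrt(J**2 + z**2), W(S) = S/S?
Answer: -15091/1138673763 - sqrt(88210)/5693368815 ≈ -1.3305e-5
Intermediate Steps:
W(S) = 1
1/(T(-297, W(-9)) - 75455) = 1/(sqrt((-297)**2 + 1**2) - 75455) = 1/(sqrt(88209 + 1) - 75455) = 1/(sqrt(88210) - 75455) = 1/(-75455 + sqrt(88210))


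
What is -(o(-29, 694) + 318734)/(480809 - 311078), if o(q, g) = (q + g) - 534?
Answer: -318865/169731 ≈ -1.8786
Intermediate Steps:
o(q, g) = -534 + g + q (o(q, g) = (g + q) - 534 = -534 + g + q)
-(o(-29, 694) + 318734)/(480809 - 311078) = -((-534 + 694 - 29) + 318734)/(480809 - 311078) = -(131 + 318734)/169731 = -318865/169731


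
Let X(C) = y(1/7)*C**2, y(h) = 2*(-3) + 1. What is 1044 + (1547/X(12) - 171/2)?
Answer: 688573/720 ≈ 956.35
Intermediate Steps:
y(h) = -5 (y(h) = -6 + 1 = -5)
X(C) = -5*C**2
1044 + (1547/X(12) - 171/2) = 1044 + (1547/((-5*12**2)) - 171/2) = 1044 + (1547/((-5*144)) - 171*1/2) = 1044 + (1547/(-720) - 171/2) = 1044 + (1547*(-1/720) - 171/2) = 1044 + (-1547/720 - 171/2) = 1044 - 63107/720 = 688573/720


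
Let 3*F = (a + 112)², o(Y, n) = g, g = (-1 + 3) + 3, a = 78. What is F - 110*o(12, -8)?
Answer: 34450/3 ≈ 11483.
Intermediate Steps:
g = 5 (g = 2 + 3 = 5)
o(Y, n) = 5
F = 36100/3 (F = (78 + 112)²/3 = (⅓)*190² = (⅓)*36100 = 36100/3 ≈ 12033.)
F - 110*o(12, -8) = 36100/3 - 110*5 = 36100/3 - 550 = 34450/3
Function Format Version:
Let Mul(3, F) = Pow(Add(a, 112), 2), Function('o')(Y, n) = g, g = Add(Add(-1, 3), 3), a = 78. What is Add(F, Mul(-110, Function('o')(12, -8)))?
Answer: Rational(34450, 3) ≈ 11483.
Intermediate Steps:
g = 5 (g = Add(2, 3) = 5)
Function('o')(Y, n) = 5
F = Rational(36100, 3) (F = Mul(Rational(1, 3), Pow(Add(78, 112), 2)) = Mul(Rational(1, 3), Pow(190, 2)) = Mul(Rational(1, 3), 36100) = Rational(36100, 3) ≈ 12033.)
Add(F, Mul(-110, Function('o')(12, -8))) = Add(Rational(36100, 3), Mul(-110, 5)) = Add(Rational(36100, 3), -550) = Rational(34450, 3)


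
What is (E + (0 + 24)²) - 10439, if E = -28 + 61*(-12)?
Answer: -10623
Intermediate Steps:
E = -760 (E = -28 - 732 = -760)
(E + (0 + 24)²) - 10439 = (-760 + (0 + 24)²) - 10439 = (-760 + 24²) - 10439 = (-760 + 576) - 10439 = -184 - 10439 = -10623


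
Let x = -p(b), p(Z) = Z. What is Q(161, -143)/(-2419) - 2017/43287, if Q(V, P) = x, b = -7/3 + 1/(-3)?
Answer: -4994555/104711253 ≈ -0.047698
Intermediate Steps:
b = -8/3 (b = -7*1/3 + 1*(-1/3) = -7/3 - 1/3 = -8/3 ≈ -2.6667)
x = 8/3 (x = -1*(-8/3) = 8/3 ≈ 2.6667)
Q(V, P) = 8/3
Q(161, -143)/(-2419) - 2017/43287 = (8/3)/(-2419) - 2017/43287 = (8/3)*(-1/2419) - 2017*1/43287 = -8/7257 - 2017/43287 = -4994555/104711253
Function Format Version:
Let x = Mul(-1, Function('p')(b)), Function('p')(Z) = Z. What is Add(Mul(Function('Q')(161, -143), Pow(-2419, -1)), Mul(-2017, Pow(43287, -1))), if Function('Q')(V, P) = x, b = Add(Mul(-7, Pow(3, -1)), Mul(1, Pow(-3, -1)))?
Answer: Rational(-4994555, 104711253) ≈ -0.047698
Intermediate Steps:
b = Rational(-8, 3) (b = Add(Mul(-7, Rational(1, 3)), Mul(1, Rational(-1, 3))) = Add(Rational(-7, 3), Rational(-1, 3)) = Rational(-8, 3) ≈ -2.6667)
x = Rational(8, 3) (x = Mul(-1, Rational(-8, 3)) = Rational(8, 3) ≈ 2.6667)
Function('Q')(V, P) = Rational(8, 3)
Add(Mul(Function('Q')(161, -143), Pow(-2419, -1)), Mul(-2017, Pow(43287, -1))) = Add(Mul(Rational(8, 3), Pow(-2419, -1)), Mul(-2017, Pow(43287, -1))) = Add(Mul(Rational(8, 3), Rational(-1, 2419)), Mul(-2017, Rational(1, 43287))) = Add(Rational(-8, 7257), Rational(-2017, 43287)) = Rational(-4994555, 104711253)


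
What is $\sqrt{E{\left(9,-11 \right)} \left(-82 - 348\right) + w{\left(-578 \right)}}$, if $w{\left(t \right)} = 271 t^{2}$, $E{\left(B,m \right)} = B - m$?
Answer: $2 \sqrt{22632041} \approx 9514.6$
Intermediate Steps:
$\sqrt{E{\left(9,-11 \right)} \left(-82 - 348\right) + w{\left(-578 \right)}} = \sqrt{\left(9 - -11\right) \left(-82 - 348\right) + 271 \left(-578\right)^{2}} = \sqrt{\left(9 + 11\right) \left(-430\right) + 271 \cdot 334084} = \sqrt{20 \left(-430\right) + 90536764} = \sqrt{-8600 + 90536764} = \sqrt{90528164} = 2 \sqrt{22632041}$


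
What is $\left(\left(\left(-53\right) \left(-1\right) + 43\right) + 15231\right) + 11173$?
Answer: $26500$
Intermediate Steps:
$\left(\left(\left(-53\right) \left(-1\right) + 43\right) + 15231\right) + 11173 = \left(\left(53 + 43\right) + 15231\right) + 11173 = \left(96 + 15231\right) + 11173 = 15327 + 11173 = 26500$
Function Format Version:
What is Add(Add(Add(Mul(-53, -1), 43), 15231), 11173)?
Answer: 26500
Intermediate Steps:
Add(Add(Add(Mul(-53, -1), 43), 15231), 11173) = Add(Add(Add(53, 43), 15231), 11173) = Add(Add(96, 15231), 11173) = Add(15327, 11173) = 26500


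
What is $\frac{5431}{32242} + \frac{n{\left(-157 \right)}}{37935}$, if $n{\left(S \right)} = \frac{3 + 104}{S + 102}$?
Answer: $\frac{11327924281}{67270514850} \approx 0.16839$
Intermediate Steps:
$n{\left(S \right)} = \frac{107}{102 + S}$
$\frac{5431}{32242} + \frac{n{\left(-157 \right)}}{37935} = \frac{5431}{32242} + \frac{107 \frac{1}{102 - 157}}{37935} = 5431 \cdot \frac{1}{32242} + \frac{107}{-55} \cdot \frac{1}{37935} = \frac{5431}{32242} + 107 \left(- \frac{1}{55}\right) \frac{1}{37935} = \frac{5431}{32242} - \frac{107}{2086425} = \frac{11327924281}{67270514850}$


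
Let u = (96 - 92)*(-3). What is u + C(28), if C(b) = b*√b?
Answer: -12 + 56*√7 ≈ 136.16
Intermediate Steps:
C(b) = b^(3/2)
u = -12 (u = 4*(-3) = -12)
u + C(28) = -12 + 28^(3/2) = -12 + 56*√7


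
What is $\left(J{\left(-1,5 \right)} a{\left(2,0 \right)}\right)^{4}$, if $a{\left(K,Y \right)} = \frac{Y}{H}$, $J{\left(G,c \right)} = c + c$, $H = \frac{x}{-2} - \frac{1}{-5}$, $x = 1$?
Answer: $0$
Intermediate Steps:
$H = - \frac{3}{10}$ ($H = 1 \frac{1}{-2} - \frac{1}{-5} = 1 \left(- \frac{1}{2}\right) - - \frac{1}{5} = - \frac{1}{2} + \frac{1}{5} = - \frac{3}{10} \approx -0.3$)
$J{\left(G,c \right)} = 2 c$
$a{\left(K,Y \right)} = - \frac{10 Y}{3}$ ($a{\left(K,Y \right)} = \frac{Y}{- \frac{3}{10}} = Y \left(- \frac{10}{3}\right) = - \frac{10 Y}{3}$)
$\left(J{\left(-1,5 \right)} a{\left(2,0 \right)}\right)^{4} = \left(2 \cdot 5 \left(\left(- \frac{10}{3}\right) 0\right)\right)^{4} = \left(10 \cdot 0\right)^{4} = 0^{4} = 0$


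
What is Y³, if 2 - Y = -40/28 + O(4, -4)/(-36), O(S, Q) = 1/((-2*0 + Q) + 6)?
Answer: 5222740375/128024064 ≈ 40.795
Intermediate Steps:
O(S, Q) = 1/(6 + Q) (O(S, Q) = 1/((0 + Q) + 6) = 1/(Q + 6) = 1/(6 + Q))
Y = 1735/504 (Y = 2 - (-40/28 + 1/((6 - 4)*(-36))) = 2 - (-40*1/28 - 1/36/2) = 2 - (-10/7 + (½)*(-1/36)) = 2 - (-10/7 - 1/72) = 2 - 1*(-727/504) = 2 + 727/504 = 1735/504 ≈ 3.4425)
Y³ = (1735/504)³ = 5222740375/128024064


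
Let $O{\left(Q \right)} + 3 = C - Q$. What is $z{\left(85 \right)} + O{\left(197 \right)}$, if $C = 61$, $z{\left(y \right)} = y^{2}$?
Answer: $7086$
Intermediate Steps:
$O{\left(Q \right)} = 58 - Q$ ($O{\left(Q \right)} = -3 - \left(-61 + Q\right) = 58 - Q$)
$z{\left(85 \right)} + O{\left(197 \right)} = 85^{2} + \left(58 - 197\right) = 7225 + \left(58 - 197\right) = 7225 - 139 = 7086$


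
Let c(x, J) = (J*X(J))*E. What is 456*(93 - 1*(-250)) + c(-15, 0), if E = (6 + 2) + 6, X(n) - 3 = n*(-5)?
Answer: 156408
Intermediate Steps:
X(n) = 3 - 5*n (X(n) = 3 + n*(-5) = 3 - 5*n)
E = 14 (E = 8 + 6 = 14)
c(x, J) = 14*J*(3 - 5*J) (c(x, J) = (J*(3 - 5*J))*14 = 14*J*(3 - 5*J))
456*(93 - 1*(-250)) + c(-15, 0) = 456*(93 - 1*(-250)) + 14*0*(3 - 5*0) = 456*(93 + 250) + 14*0*(3 + 0) = 456*343 + 14*0*3 = 156408 + 0 = 156408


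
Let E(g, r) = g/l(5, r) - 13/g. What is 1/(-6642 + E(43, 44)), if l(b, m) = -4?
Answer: -172/1144325 ≈ -0.00015031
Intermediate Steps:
E(g, r) = -13/g - g/4 (E(g, r) = g/(-4) - 13/g = g*(-¼) - 13/g = -g/4 - 13/g = -13/g - g/4)
1/(-6642 + E(43, 44)) = 1/(-6642 + (-13/43 - ¼*43)) = 1/(-6642 + (-13*1/43 - 43/4)) = 1/(-6642 + (-13/43 - 43/4)) = 1/(-6642 - 1901/172) = 1/(-1144325/172) = -172/1144325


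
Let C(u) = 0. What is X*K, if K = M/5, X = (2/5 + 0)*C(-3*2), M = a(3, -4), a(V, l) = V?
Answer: 0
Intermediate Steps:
M = 3
X = 0 (X = (2/5 + 0)*0 = (2/5)*0 = 0)
K = 3/5 ≈ 0.60000
X*K = 0*(3/5) = 0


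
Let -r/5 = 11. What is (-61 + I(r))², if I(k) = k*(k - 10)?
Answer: 12348196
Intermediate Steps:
r = -55 (r = -5*11 = -55)
I(k) = k*(-10 + k)
(-61 + I(r))² = (-61 - 55*(-10 - 55))² = (-61 - 55*(-65))² = (-61 + 3575)² = 3514² = 12348196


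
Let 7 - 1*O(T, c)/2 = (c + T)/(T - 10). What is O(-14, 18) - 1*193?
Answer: -536/3 ≈ -178.67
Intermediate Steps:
O(T, c) = 14 - 2*(T + c)/(-10 + T) (O(T, c) = 14 - 2*(c + T)/(T - 10) = 14 - 2*(T + c)/(-10 + T))
O(-14, 18) - 1*193 = 2*(-70 - 1*18 + 6*(-14))/(-10 - 14) - 1*193 = 2*(-70 - 18 - 84)/(-24) - 193 = 2*(-1/24)*(-172) - 193 = 43/3 - 193 = -536/3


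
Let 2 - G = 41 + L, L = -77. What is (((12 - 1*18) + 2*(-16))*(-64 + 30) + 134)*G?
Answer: 54188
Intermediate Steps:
G = 38 (G = 2 - (41 - 77) = 2 - 1*(-36) = 2 + 36 = 38)
(((12 - 1*18) + 2*(-16))*(-64 + 30) + 134)*G = (((12 - 1*18) + 2*(-16))*(-64 + 30) + 134)*38 = (((12 - 18) - 32)*(-34) + 134)*38 = ((-6 - 32)*(-34) + 134)*38 = (-38*(-34) + 134)*38 = (1292 + 134)*38 = 1426*38 = 54188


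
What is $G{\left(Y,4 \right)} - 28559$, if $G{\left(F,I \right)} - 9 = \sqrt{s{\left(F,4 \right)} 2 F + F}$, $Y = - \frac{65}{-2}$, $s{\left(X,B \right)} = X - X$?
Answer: $-28550 + \frac{\sqrt{130}}{2} \approx -28544.0$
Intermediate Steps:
$s{\left(X,B \right)} = 0$
$Y = \frac{65}{2}$ ($Y = \left(-65\right) \left(- \frac{1}{2}\right) = \frac{65}{2} \approx 32.5$)
$G{\left(F,I \right)} = 9 + \sqrt{F}$ ($G{\left(F,I \right)} = 9 + \sqrt{0 \cdot 2 F + F} = 9 + \sqrt{0 F + F} = 9 + \sqrt{0 + F} = 9 + \sqrt{F}$)
$G{\left(Y,4 \right)} - 28559 = \left(9 + \sqrt{\frac{65}{2}}\right) - 28559 = \left(9 + \frac{\sqrt{130}}{2}\right) - 28559 = -28550 + \frac{\sqrt{130}}{2}$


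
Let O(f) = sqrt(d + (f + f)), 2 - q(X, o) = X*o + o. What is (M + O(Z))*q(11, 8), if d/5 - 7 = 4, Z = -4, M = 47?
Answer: -4418 - 94*sqrt(47) ≈ -5062.4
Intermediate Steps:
q(X, o) = 2 - o - X*o (q(X, o) = 2 - (X*o + o) = 2 - (o + X*o) = 2 + (-o - X*o) = 2 - o - X*o)
d = 55 (d = 35 + 5*4 = 35 + 20 = 55)
O(f) = sqrt(55 + 2*f) (O(f) = sqrt(55 + (f + f)) = sqrt(55 + 2*f))
(M + O(Z))*q(11, 8) = (47 + sqrt(55 + 2*(-4)))*(2 - 1*8 - 1*11*8) = (47 + sqrt(55 - 8))*(2 - 8 - 88) = (47 + sqrt(47))*(-94) = -4418 - 94*sqrt(47)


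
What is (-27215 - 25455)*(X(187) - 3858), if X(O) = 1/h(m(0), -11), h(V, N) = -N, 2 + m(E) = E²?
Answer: 2235156790/11 ≈ 2.0320e+8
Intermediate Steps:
m(E) = -2 + E²
X(O) = 1/11 (X(O) = 1/(-1*(-11)) = 1/11)
(-27215 - 25455)*(X(187) - 3858) = (-27215 - 25455)*(1/11 - 3858) = -52670*(-42437/11) = 2235156790/11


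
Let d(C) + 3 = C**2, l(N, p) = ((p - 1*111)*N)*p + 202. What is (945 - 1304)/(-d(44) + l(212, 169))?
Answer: -359/2076293 ≈ -0.00017290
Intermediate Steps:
l(N, p) = 202 + N*p*(-111 + p) (l(N, p) = ((p - 111)*N)*p + 202 = ((-111 + p)*N)*p + 202 = (N*(-111 + p))*p + 202 = N*p*(-111 + p) + 202 = 202 + N*p*(-111 + p))
d(C) = -3 + C**2
(945 - 1304)/(-d(44) + l(212, 169)) = (945 - 1304)/(-(-3 + 44**2) + (202 + 212*169**2 - 111*212*169)) = -359/(-(-3 + 1936) + (202 + 212*28561 - 3976908)) = -359/(-1*1933 + (202 + 6054932 - 3976908)) = -359/(-1933 + 2078226) = -359/2076293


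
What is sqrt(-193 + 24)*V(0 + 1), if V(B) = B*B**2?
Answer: 13*I ≈ 13.0*I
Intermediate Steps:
V(B) = B**3
sqrt(-193 + 24)*V(0 + 1) = sqrt(-193 + 24)*(0 + 1)**3 = sqrt(-169)*1**3 = (13*I)*1 = 13*I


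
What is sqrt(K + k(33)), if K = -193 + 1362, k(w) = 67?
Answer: 2*sqrt(309) ≈ 35.157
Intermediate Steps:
K = 1169
sqrt(K + k(33)) = sqrt(1169 + 67) = sqrt(1236) = 2*sqrt(309)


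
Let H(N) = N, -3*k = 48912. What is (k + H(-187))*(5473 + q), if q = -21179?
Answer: 259007646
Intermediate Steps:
k = -16304 (k = -1/3*48912 = -16304)
(k + H(-187))*(5473 + q) = (-16304 - 187)*(5473 - 21179) = -16491*(-15706) = 259007646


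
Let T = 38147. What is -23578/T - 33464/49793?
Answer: -2450570562/1899453571 ≈ -1.2901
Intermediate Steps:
-23578/T - 33464/49793 = -23578/38147 - 33464/49793 = -2450570562/1899453571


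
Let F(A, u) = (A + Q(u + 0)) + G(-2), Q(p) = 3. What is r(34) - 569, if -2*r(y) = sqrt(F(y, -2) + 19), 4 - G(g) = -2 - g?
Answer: -569 - sqrt(15) ≈ -572.87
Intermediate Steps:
G(g) = 6 + g (G(g) = 4 - (-2 - g) = 4 + (2 + g) = 6 + g)
F(A, u) = 7 + A (F(A, u) = (A + 3) + (6 - 2) = (3 + A) + 4 = 7 + A)
r(y) = -sqrt(26 + y)/2 (r(y) = -sqrt((7 + y) + 19)/2 = -sqrt(26 + y)/2)
r(34) - 569 = -sqrt(26 + 34)/2 - 569 = -sqrt(15) - 569 = -569 - sqrt(15)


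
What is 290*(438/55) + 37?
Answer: 25811/11 ≈ 2346.5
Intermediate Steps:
290*(438/55) + 37 = 25404/11 + 37 = 25811/11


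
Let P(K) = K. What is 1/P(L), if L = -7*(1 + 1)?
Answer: -1/14 ≈ -0.071429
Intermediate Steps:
L = -14 (L = -7*2 = -14)
1/P(L) = 1/(-14) = -1/14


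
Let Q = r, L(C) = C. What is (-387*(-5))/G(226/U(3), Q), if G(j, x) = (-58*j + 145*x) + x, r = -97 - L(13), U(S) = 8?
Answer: -430/3933 ≈ -0.10933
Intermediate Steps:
r = -110 (r = -97 - 1*13 = -97 - 13 = -110)
Q = -110
G(j, x) = -58*j + 146*x
(-387*(-5))/G(226/U(3), Q) = (-387*(-5))/(-13108/8 + 146*(-110)) = 1935/(-13108/8 - 16060) = 1935/(-58*113/4 - 16060) = 1935/(-3277/2 - 16060) = 1935/(-35397/2) = 1935*(-2/35397) = -430/3933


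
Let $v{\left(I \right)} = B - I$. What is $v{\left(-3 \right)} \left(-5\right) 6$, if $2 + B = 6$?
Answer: $-210$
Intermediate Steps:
$B = 4$ ($B = -2 + 6 = 4$)
$v{\left(I \right)} = 4 - I$
$v{\left(-3 \right)} \left(-5\right) 6 = \left(4 - -3\right) \left(-5\right) 6 = \left(4 + 3\right) \left(-5\right) 6 = 7 \left(-5\right) 6 = \left(-35\right) 6 = -210$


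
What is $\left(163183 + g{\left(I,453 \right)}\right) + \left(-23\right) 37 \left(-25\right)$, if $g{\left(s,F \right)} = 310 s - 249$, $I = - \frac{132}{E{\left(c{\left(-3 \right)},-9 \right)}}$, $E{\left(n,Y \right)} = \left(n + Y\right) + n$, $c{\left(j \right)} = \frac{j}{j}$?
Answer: $\frac{1330383}{7} \approx 1.9005 \cdot 10^{5}$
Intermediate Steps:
$c{\left(j \right)} = 1$
$E{\left(n,Y \right)} = Y + 2 n$ ($E{\left(n,Y \right)} = \left(Y + n\right) + n = Y + 2 n$)
$I = \frac{132}{7}$ ($I = - \frac{132}{-9 + 2 \cdot 1} = - \frac{132}{-9 + 2} = - \frac{132}{-7} = \left(-132\right) \left(- \frac{1}{7}\right) = \frac{132}{7} \approx 18.857$)
$g{\left(s,F \right)} = -249 + 310 s$
$\left(163183 + g{\left(I,453 \right)}\right) + \left(-23\right) 37 \left(-25\right) = \left(163183 + \left(-249 + 310 \cdot \frac{132}{7}\right)\right) + \left(-23\right) 37 \left(-25\right) = \left(163183 + \left(-249 + \frac{40920}{7}\right)\right) - -21275 = \left(163183 + \frac{39177}{7}\right) + 21275 = \frac{1181458}{7} + 21275 = \frac{1330383}{7}$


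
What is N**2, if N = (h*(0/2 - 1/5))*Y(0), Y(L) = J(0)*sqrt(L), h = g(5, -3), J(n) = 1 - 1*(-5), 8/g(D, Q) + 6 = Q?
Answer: 0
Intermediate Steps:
g(D, Q) = 8/(-6 + Q)
J(n) = 6 (J(n) = 1 + 5 = 6)
h = -8/9 (h = 8/(-6 - 3) = 8/(-9) = 8*(-1/9) = -8/9 ≈ -0.88889)
Y(L) = 6*sqrt(L)
N = 0 (N = (-8*(0/2 - 1/5)/9)*(6*sqrt(0)) = (-8*(0*(1/2) - 1*1/5)/9)*(6*0) = -8*(0 - 1/5)/9*0 = -8/9*(-1/5)*0 = (8/45)*0 = 0)
N**2 = 0**2 = 0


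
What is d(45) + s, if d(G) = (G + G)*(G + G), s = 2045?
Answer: 10145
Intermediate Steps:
d(G) = 4*G² (d(G) = (2*G)*(2*G) = 4*G²)
d(45) + s = 4*45² + 2045 = 4*2025 + 2045 = 8100 + 2045 = 10145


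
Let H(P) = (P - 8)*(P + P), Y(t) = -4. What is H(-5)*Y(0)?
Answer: -520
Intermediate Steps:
H(P) = 2*P*(-8 + P) (H(P) = (-8 + P)*(2*P) = 2*P*(-8 + P))
H(-5)*Y(0) = (2*(-5)*(-8 - 5))*(-4) = (2*(-5)*(-13))*(-4) = 130*(-4) = -520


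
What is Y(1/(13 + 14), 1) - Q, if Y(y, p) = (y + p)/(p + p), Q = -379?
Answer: 10247/27 ≈ 379.52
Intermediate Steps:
Y(y, p) = (p + y)/(2*p) (Y(y, p) = (p + y)/((2*p)) = (p + y)*(1/(2*p)) = (p + y)/(2*p))
Y(1/(13 + 14), 1) - Q = (½)*(1 + 1/(13 + 14))/1 - 1*(-379) = (½)*1*(1 + 1/27) + 379 = (½)*1*(28/27) + 379 = 14/27 + 379 = 10247/27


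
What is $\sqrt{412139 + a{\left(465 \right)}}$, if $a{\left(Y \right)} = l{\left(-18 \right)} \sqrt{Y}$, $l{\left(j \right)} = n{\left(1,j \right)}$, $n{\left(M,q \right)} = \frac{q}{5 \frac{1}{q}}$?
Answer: $\frac{\sqrt{10303475 + 1620 \sqrt{465}}}{5} \approx 643.07$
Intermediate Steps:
$n{\left(M,q \right)} = \frac{q^{2}}{5}$ ($n{\left(M,q \right)} = q \frac{q}{5} = \frac{q^{2}}{5}$)
$l{\left(j \right)} = \frac{j^{2}}{5}$
$a{\left(Y \right)} = \frac{324 \sqrt{Y}}{5}$ ($a{\left(Y \right)} = \frac{\left(-18\right)^{2}}{5} \sqrt{Y} = \frac{1}{5} \cdot 324 \sqrt{Y} = \frac{324 \sqrt{Y}}{5}$)
$\sqrt{412139 + a{\left(465 \right)}} = \sqrt{412139 + \frac{324 \sqrt{465}}{5}}$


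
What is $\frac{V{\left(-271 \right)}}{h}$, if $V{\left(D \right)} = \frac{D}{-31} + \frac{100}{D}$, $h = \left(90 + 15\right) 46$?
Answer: $\frac{23447}{13525610} \approx 0.0017335$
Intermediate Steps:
$h = 4830$ ($h = 105 \cdot 46 = 4830$)
$V{\left(D \right)} = \frac{100}{D} - \frac{D}{31}$ ($V{\left(D \right)} = D \left(- \frac{1}{31}\right) + \frac{100}{D} = - \frac{D}{31} + \frac{100}{D} = \frac{100}{D} - \frac{D}{31}$)
$\frac{V{\left(-271 \right)}}{h} = \frac{\frac{100}{-271} - - \frac{271}{31}}{4830} = \left(100 \left(- \frac{1}{271}\right) + \frac{271}{31}\right) \frac{1}{4830} = \left(- \frac{100}{271} + \frac{271}{31}\right) \frac{1}{4830} = \frac{70341}{8401} \cdot \frac{1}{4830} = \frac{23447}{13525610}$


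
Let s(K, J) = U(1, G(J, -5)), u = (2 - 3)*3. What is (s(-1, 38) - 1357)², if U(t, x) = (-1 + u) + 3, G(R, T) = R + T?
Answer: 1844164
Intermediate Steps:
u = -3 (u = -1*3 = -3)
U(t, x) = -1 (U(t, x) = (-1 - 3) + 3 = -4 + 3 = -1)
s(K, J) = -1
(s(-1, 38) - 1357)² = (-1 - 1357)² = (-1358)² = 1844164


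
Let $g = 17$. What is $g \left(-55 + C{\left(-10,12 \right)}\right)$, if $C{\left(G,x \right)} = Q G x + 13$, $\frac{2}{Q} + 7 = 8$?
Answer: $-4794$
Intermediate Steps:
$Q = 2$ ($Q = \frac{2}{-7 + 8} = \frac{2}{1} = 2 \cdot 1 = 2$)
$C{\left(G,x \right)} = 13 + 2 G x$ ($C{\left(G,x \right)} = 2 G x + 13 = 13 + 2 G x$)
$g \left(-55 + C{\left(-10,12 \right)}\right) = 17 \left(-55 + \left(13 + 2 \left(-10\right) 12\right)\right) = 17 \left(-55 + \left(13 - 240\right)\right) = 17 \left(-55 - 227\right) = 17 \left(-282\right) = -4794$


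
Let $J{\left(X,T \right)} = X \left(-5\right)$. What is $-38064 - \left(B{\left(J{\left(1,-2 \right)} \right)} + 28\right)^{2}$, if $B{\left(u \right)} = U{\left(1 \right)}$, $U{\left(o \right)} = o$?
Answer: $-38905$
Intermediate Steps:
$J{\left(X,T \right)} = - 5 X$
$B{\left(u \right)} = 1$
$-38064 - \left(B{\left(J{\left(1,-2 \right)} \right)} + 28\right)^{2} = -38064 - \left(1 + 28\right)^{2} = -38064 - 29^{2} = -38064 - 841 = -38905$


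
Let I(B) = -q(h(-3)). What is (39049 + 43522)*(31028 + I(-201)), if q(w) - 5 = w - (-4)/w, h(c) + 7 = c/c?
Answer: 7686451819/3 ≈ 2.5622e+9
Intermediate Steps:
h(c) = -6 (h(c) = -7 + c/c = -7 + 1 = -6)
q(w) = 5 + w + 4/w (q(w) = 5 + (w - (-4)/w) = 5 + (w + 4/w) = 5 + w + 4/w)
I(B) = 5/3 (I(B) = -(5 - 6 + 4/(-6)) = -(5 - 6 + 4*(-1/6)) = -(5 - 6 - 2/3) = -1*(-5/3) = 5/3)
(39049 + 43522)*(31028 + I(-201)) = (39049 + 43522)*(31028 + 5/3) = 82571*(93089/3) = 7686451819/3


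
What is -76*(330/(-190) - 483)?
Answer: 36840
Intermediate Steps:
-76*(330/(-190) - 483) = -76*(330*(-1/190) - 483) = -76*(-33/19 - 483) = -76*(-9210/19) = 36840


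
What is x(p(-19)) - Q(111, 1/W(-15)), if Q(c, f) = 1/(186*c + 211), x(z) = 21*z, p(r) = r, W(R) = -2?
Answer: -8321944/20857 ≈ -399.00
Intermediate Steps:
Q(c, f) = 1/(211 + 186*c)
x(p(-19)) - Q(111, 1/W(-15)) = 21*(-19) - 1/(211 + 186*111) = -399 - 1/(211 + 20646) = -399 - 1/20857 = -8321944/20857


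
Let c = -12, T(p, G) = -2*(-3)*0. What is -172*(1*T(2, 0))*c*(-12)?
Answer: 0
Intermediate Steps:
T(p, G) = 0 (T(p, G) = 6*0 = 0)
-172*(1*T(2, 0))*c*(-12) = -172*(1*0)*(-12)*(-12) = -172*0*(-12)*(-12) = -0*(-12) = -172*0 = 0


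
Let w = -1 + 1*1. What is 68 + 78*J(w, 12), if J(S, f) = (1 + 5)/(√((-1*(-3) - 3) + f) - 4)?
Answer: -400 - 234*√3 ≈ -805.30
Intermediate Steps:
w = 0 (w = -1 + 1 = 0)
J(S, f) = 6/(-4 + √f) (J(S, f) = 6/(√((3 - 3) + f) - 4) = 6/(√(0 + f) - 4) = 6/(√f - 4) = 6/(-4 + √f))
68 + 78*J(w, 12) = 68 + 78*(6/(-4 + √12)) = 68 + 78*(6/(-4 + 2*√3)) = 68 + 468/(-4 + 2*√3)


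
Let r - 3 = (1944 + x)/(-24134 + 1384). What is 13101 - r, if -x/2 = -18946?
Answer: 149009668/11375 ≈ 13100.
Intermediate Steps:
x = 37892 (x = -2*(-18946) = 37892)
r = 14207/11375 (r = 3 + (1944 + 37892)/(-24134 + 1384) = 3 + 39836/(-22750) = 3 + 39836*(-1/22750) = 3 - 19918/11375 = 14207/11375 ≈ 1.2490)
13101 - r = 13101 - 1*14207/11375 = 13101 - 14207/11375 = 149009668/11375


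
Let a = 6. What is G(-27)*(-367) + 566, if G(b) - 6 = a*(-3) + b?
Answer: 14879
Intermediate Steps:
G(b) = -12 + b (G(b) = 6 + (6*(-3) + b) = 6 + (-18 + b) = -12 + b)
G(-27)*(-367) + 566 = (-12 - 27)*(-367) + 566 = -39*(-367) + 566 = 14313 + 566 = 14879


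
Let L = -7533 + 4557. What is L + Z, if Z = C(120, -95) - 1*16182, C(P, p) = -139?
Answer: -19297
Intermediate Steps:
L = -2976
Z = -16321 (Z = -139 - 1*16182 = -139 - 16182 = -16321)
L + Z = -2976 - 16321 = -19297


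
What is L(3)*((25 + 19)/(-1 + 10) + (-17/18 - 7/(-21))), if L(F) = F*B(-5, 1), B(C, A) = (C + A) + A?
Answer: -77/2 ≈ -38.500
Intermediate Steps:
B(C, A) = C + 2*A (B(C, A) = (A + C) + A = C + 2*A)
L(F) = -3*F (L(F) = F*(-5 + 2*1) = F*(-5 + 2) = F*(-3) = -3*F)
L(3)*((25 + 19)/(-1 + 10) + (-17/18 - 7/(-21))) = (-3*3)*((25 + 19)/(-1 + 10) + (-17/18 - 7/(-21))) = -9*(44/9 + (-17*1/18 - 7*(-1/21))) = -9*(44*(⅑) + (-17/18 + ⅓)) = -9*(44/9 - 11/18) = -9*77/18 = -77/2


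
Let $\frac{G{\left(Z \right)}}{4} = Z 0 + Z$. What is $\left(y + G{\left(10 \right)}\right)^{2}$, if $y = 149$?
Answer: $35721$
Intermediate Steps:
$G{\left(Z \right)} = 4 Z$ ($G{\left(Z \right)} = 4 \left(Z 0 + Z\right) = 4 \left(0 + Z\right) = 4 Z$)
$\left(y + G{\left(10 \right)}\right)^{2} = \left(149 + 4 \cdot 10\right)^{2} = \left(149 + 40\right)^{2} = 189^{2} = 35721$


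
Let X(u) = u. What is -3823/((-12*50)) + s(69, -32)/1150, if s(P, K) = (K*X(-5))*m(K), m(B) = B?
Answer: 26489/13800 ≈ 1.9195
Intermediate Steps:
s(P, K) = -5*K² (s(P, K) = (K*(-5))*K = (-5*K)*K = -5*K²)
-3823/((-12*50)) + s(69, -32)/1150 = -3823/((-12*50)) - 5*(-32)²/1150 = -3823/(-600) - 5*1024*(1/1150) = -3823*(-1/600) - 5120*1/1150 = 3823/600 - 512/115 = 26489/13800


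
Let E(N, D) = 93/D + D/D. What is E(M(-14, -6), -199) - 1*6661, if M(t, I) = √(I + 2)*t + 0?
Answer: -1325433/199 ≈ -6660.5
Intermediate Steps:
M(t, I) = t*√(2 + I) (M(t, I) = √(2 + I)*t + 0 = t*√(2 + I) + 0 = t*√(2 + I))
E(N, D) = 1 + 93/D (E(N, D) = 93/D + 1 = 1 + 93/D)
E(M(-14, -6), -199) - 1*6661 = (93 - 199)/(-199) - 1*6661 = -1/199*(-106) - 6661 = 106/199 - 6661 = -1325433/199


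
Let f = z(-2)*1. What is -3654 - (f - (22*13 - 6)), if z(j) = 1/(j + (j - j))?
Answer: -6747/2 ≈ -3373.5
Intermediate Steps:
z(j) = 1/j (z(j) = 1/(j + 0) = 1/j)
f = -½ (f = 1/(-2) = -½*1 = -½ ≈ -0.50000)
-3654 - (f - (22*13 - 6)) = -3654 - (-½ - (22*13 - 6)) = -3654 - (-½ - (286 - 6)) = -3654 - (-½ - 1*280) = -3654 - (-½ - 280) = -3654 - 1*(-561/2) = -3654 + 561/2 = -6747/2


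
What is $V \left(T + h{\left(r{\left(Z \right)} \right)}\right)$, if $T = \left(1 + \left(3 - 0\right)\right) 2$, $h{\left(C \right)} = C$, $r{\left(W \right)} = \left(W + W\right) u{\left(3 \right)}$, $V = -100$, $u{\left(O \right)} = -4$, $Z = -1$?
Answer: $-1600$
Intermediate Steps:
$r{\left(W \right)} = - 8 W$ ($r{\left(W \right)} = \left(W + W\right) \left(-4\right) = 2 W \left(-4\right) = - 8 W$)
$T = 8$ ($T = \left(1 + \left(3 + 0\right)\right) 2 = \left(1 + 3\right) 2 = 4 \cdot 2 = 8$)
$V \left(T + h{\left(r{\left(Z \right)} \right)}\right) = - 100 \left(8 - -8\right) = - 100 \left(8 + 8\right) = \left(-100\right) 16 = -1600$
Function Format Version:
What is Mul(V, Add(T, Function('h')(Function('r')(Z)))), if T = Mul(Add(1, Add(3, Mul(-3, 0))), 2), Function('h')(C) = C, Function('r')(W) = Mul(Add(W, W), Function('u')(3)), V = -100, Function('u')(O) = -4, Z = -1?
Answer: -1600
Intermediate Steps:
Function('r')(W) = Mul(-8, W) (Function('r')(W) = Mul(Add(W, W), -4) = Mul(Mul(2, W), -4) = Mul(-8, W))
T = 8 (T = Mul(Add(1, Add(3, 0)), 2) = Mul(Add(1, 3), 2) = Mul(4, 2) = 8)
Mul(V, Add(T, Function('h')(Function('r')(Z)))) = Mul(-100, Add(8, Mul(-8, -1))) = Mul(-100, Add(8, 8)) = Mul(-100, 16) = -1600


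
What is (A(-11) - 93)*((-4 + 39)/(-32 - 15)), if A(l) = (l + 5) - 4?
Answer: 3605/47 ≈ 76.702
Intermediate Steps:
A(l) = 1 + l (A(l) = (5 + l) - 4 = 1 + l)
(A(-11) - 93)*((-4 + 39)/(-32 - 15)) = ((1 - 11) - 93)*((-4 + 39)/(-32 - 15)) = (-10 - 93)*(35/(-47)) = -3605*(-1)/47 = -103*(-35/47) = 3605/47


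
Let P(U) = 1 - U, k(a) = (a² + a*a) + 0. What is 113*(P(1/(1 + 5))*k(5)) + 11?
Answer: 14158/3 ≈ 4719.3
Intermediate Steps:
k(a) = 2*a² (k(a) = (a² + a²) + 0 = 2*a² + 0 = 2*a²)
113*(P(1/(1 + 5))*k(5)) + 11 = 113*((1 - 1/(1 + 5))*(2*5²)) + 11 = 113*((1 - 1/6)*(2*25)) + 11 = 113*((1 - 1*⅙)*50) + 11 = 113*((1 - ⅙)*50) + 11 = 113*((⅚)*50) + 11 = 113*(125/3) + 11 = 14125/3 + 11 = 14158/3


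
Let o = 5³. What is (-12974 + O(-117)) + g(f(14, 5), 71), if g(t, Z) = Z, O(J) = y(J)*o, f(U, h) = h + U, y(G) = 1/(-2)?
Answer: -25931/2 ≈ -12966.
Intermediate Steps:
y(G) = -½
o = 125
f(U, h) = U + h
O(J) = -125/2 (O(J) = -½*125 = -125/2)
(-12974 + O(-117)) + g(f(14, 5), 71) = (-12974 - 125/2) + 71 = -26073/2 + 71 = -25931/2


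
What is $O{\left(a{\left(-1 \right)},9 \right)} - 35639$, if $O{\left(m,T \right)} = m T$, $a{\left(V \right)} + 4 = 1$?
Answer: $-35666$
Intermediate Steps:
$a{\left(V \right)} = -3$ ($a{\left(V \right)} = -4 + 1 = -3$)
$O{\left(m,T \right)} = T m$
$O{\left(a{\left(-1 \right)},9 \right)} - 35639 = 9 \left(-3\right) - 35639 = -27 - 35639 = -35666$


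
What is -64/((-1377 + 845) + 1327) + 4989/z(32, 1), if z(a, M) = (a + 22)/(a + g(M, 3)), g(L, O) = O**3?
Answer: 26000621/4770 ≈ 5450.9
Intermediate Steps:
z(a, M) = (22 + a)/(27 + a) (z(a, M) = (a + 22)/(a + 3**3) = (22 + a)/(a + 27) = (22 + a)/(27 + a))
-64/((-1377 + 845) + 1327) + 4989/z(32, 1) = -64/((-1377 + 845) + 1327) + 4989/(((22 + 32)/(27 + 32))) = -64/(-532 + 1327) + 4989/((54/59)) = -64/795 + 4989/(((1/59)*54)) = -64*1/795 + 4989/(54/59) = -64/795 + 4989*(59/54) = -64/795 + 98117/18 = 26000621/4770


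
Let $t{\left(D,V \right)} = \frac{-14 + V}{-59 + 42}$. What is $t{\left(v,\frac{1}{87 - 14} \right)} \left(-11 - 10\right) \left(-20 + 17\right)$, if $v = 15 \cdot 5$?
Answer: $\frac{64323}{1241} \approx 51.832$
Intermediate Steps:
$v = 75$
$t{\left(D,V \right)} = \frac{14}{17} - \frac{V}{17}$ ($t{\left(D,V \right)} = \frac{-14 + V}{-17} = \left(-14 + V\right) \left(- \frac{1}{17}\right) = \frac{14}{17} - \frac{V}{17}$)
$t{\left(v,\frac{1}{87 - 14} \right)} \left(-11 - 10\right) \left(-20 + 17\right) = \left(\frac{14}{17} - \frac{1}{17 \left(87 - 14\right)}\right) \left(-11 - 10\right) \left(-20 + 17\right) = \left(\frac{14}{17} - \frac{1}{17 \cdot 73}\right) \left(\left(-21\right) \left(-3\right)\right) = \left(\frac{14}{17} - \frac{1}{1241}\right) 63 = \frac{1021}{1241} \cdot 63 = \frac{64323}{1241}$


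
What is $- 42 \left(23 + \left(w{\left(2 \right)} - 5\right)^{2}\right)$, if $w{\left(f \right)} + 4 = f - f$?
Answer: $-4368$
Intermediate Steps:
$w{\left(f \right)} = -4$ ($w{\left(f \right)} = -4 + \left(f - f\right) = -4 + 0 = -4$)
$- 42 \left(23 + \left(w{\left(2 \right)} - 5\right)^{2}\right) = - 42 \left(23 + \left(-4 - 5\right)^{2}\right) = - 42 \left(23 + \left(-9\right)^{2}\right) = - 42 \left(23 + 81\right) = \left(-42\right) 104 = -4368$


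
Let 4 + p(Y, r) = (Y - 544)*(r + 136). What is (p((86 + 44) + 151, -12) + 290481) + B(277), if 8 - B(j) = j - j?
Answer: 257873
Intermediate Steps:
B(j) = 8 (B(j) = 8 - (j - j) = 8 - 1*0 = 8 + 0 = 8)
p(Y, r) = -4 + (-544 + Y)*(136 + r) (p(Y, r) = -4 + (Y - 544)*(r + 136) = -4 + (-544 + Y)*(136 + r))
(p((86 + 44) + 151, -12) + 290481) + B(277) = ((-73988 - 544*(-12) + 136*((86 + 44) + 151) + ((86 + 44) + 151)*(-12)) + 290481) + 8 = ((-73988 + 6528 + 136*(130 + 151) + (130 + 151)*(-12)) + 290481) + 8 = ((-73988 + 6528 + 136*281 + 281*(-12)) + 290481) + 8 = ((-73988 + 6528 + 38216 - 3372) + 290481) + 8 = (-32616 + 290481) + 8 = 257865 + 8 = 257873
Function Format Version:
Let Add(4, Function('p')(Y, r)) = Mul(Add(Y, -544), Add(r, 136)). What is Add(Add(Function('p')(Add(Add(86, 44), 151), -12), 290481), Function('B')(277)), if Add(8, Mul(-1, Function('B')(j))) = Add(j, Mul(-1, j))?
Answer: 257873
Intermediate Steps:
Function('B')(j) = 8 (Function('B')(j) = Add(8, Mul(-1, Add(j, Mul(-1, j)))) = Add(8, Mul(-1, 0)) = Add(8, 0) = 8)
Function('p')(Y, r) = Add(-4, Mul(Add(-544, Y), Add(136, r))) (Function('p')(Y, r) = Add(-4, Mul(Add(Y, -544), Add(r, 136))) = Add(-4, Mul(Add(-544, Y), Add(136, r))))
Add(Add(Function('p')(Add(Add(86, 44), 151), -12), 290481), Function('B')(277)) = Add(Add(Add(-73988, Mul(-544, -12), Mul(136, Add(Add(86, 44), 151)), Mul(Add(Add(86, 44), 151), -12)), 290481), 8) = Add(Add(Add(-73988, 6528, Mul(136, Add(130, 151)), Mul(Add(130, 151), -12)), 290481), 8) = Add(Add(Add(-73988, 6528, Mul(136, 281), Mul(281, -12)), 290481), 8) = Add(Add(Add(-73988, 6528, 38216, -3372), 290481), 8) = Add(Add(-32616, 290481), 8) = Add(257865, 8) = 257873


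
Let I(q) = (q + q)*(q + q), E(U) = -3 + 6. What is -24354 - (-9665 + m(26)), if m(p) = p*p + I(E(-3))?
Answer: -15401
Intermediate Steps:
E(U) = 3
I(q) = 4*q² (I(q) = (2*q)*(2*q) = 4*q²)
m(p) = 36 + p² (m(p) = p*p + 4*3² = p² + 4*9 = p² + 36 = 36 + p²)
-24354 - (-9665 + m(26)) = -24354 - (-9665 + (36 + 26²)) = -24354 - (-9665 + (36 + 676)) = -24354 - (-9665 + 712) = -24354 - 1*(-8953) = -24354 + 8953 = -15401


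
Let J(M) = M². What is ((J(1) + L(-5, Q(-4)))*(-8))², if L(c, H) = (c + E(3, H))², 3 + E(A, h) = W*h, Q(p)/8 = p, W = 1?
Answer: 164044864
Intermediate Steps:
Q(p) = 8*p
E(A, h) = -3 + h (E(A, h) = -3 + 1*h = -3 + h)
L(c, H) = (-3 + H + c)² (L(c, H) = (c + (-3 + H))² = (-3 + H + c)²)
((J(1) + L(-5, Q(-4)))*(-8))² = ((1² + (-3 + 8*(-4) - 5)²)*(-8))² = ((1 + (-3 - 32 - 5)²)*(-8))² = ((1 + (-40)²)*(-8))² = ((1 + 1600)*(-8))² = (1601*(-8))² = (-12808)² = 164044864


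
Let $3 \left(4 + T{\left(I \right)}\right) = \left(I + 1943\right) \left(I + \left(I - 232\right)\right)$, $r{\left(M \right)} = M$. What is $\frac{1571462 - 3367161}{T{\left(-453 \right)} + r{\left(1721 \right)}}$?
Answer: $\frac{5387097}{1690469} \approx 3.1867$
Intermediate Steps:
$T{\left(I \right)} = -4 + \frac{\left(-232 + 2 I\right) \left(1943 + I\right)}{3}$ ($T{\left(I \right)} = -4 + \frac{\left(I + 1943\right) \left(I + \left(I - 232\right)\right)}{3} = -4 + \frac{\left(1943 + I\right) \left(I + \left(I - 232\right)\right)}{3} = -4 + \frac{\left(1943 + I\right) \left(I + \left(-232 + I\right)\right)}{3} = -4 + \frac{\left(1943 + I\right) \left(-232 + 2 I\right)}{3} = -4 + \frac{\left(-232 + 2 I\right) \left(1943 + I\right)}{3}$)
$\frac{1571462 - 3367161}{T{\left(-453 \right)} + r{\left(1721 \right)}} = \frac{1571462 - 3367161}{\left(- \frac{450788}{3} + 1218 \left(-453\right) + \frac{2 \left(-453\right)^{2}}{3}\right) + 1721} = - \frac{1795699}{\left(- \frac{450788}{3} - 551754 + \frac{2}{3} \cdot 205209\right) + 1721} = - \frac{1795699}{\left(- \frac{450788}{3} - 551754 + 136806\right) + 1721} = - \frac{1795699}{- \frac{1695632}{3} + 1721} = - \frac{1795699}{- \frac{1690469}{3}} = \left(-1795699\right) \left(- \frac{3}{1690469}\right) = \frac{5387097}{1690469}$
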